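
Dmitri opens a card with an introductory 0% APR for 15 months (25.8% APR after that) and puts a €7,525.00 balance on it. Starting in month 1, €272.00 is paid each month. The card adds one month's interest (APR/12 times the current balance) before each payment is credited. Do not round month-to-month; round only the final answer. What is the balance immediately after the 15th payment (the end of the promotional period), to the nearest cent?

Promo months 1–15 at r₀ = 0%/12 = 0; months 16+ at r₁ = 25.8%/12 = 0.0215.
After month 15 (no interest yet): B = €7,525.00 − 15·€272.00 = €3,445.00.

€3,445.00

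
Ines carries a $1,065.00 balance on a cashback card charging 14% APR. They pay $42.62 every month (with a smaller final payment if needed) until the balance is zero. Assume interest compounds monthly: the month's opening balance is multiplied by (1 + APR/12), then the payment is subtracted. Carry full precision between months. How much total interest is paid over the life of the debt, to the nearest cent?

Monthly rate r = 14%/12 = 1.16667% = 0.0116667.
Payoff takes n = ⌈−ln(1 − rB₀/P)/ln(1+r)⌉ = ⌈29.713⌉ = 30 payments; the last is $30.45.
Total paid = 29·$42.62 + $30.45 = $1,266.43.
Total interest = total paid − principal = $1,266.43 − $1,065.00 = $201.43.

$201.43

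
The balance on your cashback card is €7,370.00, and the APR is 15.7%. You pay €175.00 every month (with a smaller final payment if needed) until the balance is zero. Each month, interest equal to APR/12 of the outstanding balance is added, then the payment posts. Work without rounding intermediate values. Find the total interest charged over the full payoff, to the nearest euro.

€3,410

Monthly rate r = 15.7%/12 = 1.30833% = 0.0130833.
Payoff takes n = ⌈−ln(1 − rB₀/P)/ln(1+r)⌉ = ⌈61.601⌉ = 62 payments; the last is €105.48.
Total paid = 61·€175.00 + €105.48 = €10,780.48.
Total interest = total paid − principal = €10,780.48 − €7,370.00 = €3,410.48.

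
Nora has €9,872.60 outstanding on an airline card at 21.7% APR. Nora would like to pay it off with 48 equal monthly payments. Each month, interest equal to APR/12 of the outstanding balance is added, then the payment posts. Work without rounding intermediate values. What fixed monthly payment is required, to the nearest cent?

Monthly rate r = 21.7%/12 = 1.80833% = 0.0180833.
Level-payment amortization: P = B₀·r / (1 − (1+r)^(−n)) = 9872.60·0.0180833 / (1 − 1.01808^(−48)).
Denominator 1 − (1+r)^(−48) = 0.576941657.
P = 178.53 / 0.576941657 ≈ 309.44.

€309.44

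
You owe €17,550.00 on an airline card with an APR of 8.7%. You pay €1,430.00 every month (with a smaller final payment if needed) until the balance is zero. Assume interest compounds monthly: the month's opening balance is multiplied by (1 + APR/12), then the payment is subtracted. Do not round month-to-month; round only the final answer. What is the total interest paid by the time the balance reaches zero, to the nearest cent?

Monthly rate r = 8.7%/12 = 0.725% = 0.00725.
Payoff takes n = ⌈−ln(1 − rB₀/P)/ln(1+r)⌉ = ⌈12.900⌉ = 13 payments; the last is €1,287.43.
Total paid = 12·€1,430.00 + €1,287.43 = €18,447.43.
Total interest = total paid − principal = €18,447.43 − €17,550.00 = €897.43.

€897.43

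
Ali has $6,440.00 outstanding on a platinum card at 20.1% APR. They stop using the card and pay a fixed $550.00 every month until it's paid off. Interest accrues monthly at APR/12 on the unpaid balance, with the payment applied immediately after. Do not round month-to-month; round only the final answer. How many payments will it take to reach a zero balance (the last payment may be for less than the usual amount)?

14 months

Monthly rate r = 20.1%/12 = 1.675% = 0.01675.
Recurrence: B ← B·(1+r) − $550.00.
Month 1: interest $107.87; balance after payment $5,997.87.
Month 2: interest $100.46; balance after payment $5,548.33.
Closed form: n = −ln(1 − rB₀/P)/ln(1+r) = −ln(0.80387)/ln(1.01675) ≈ 13.143, so the balance reaches zero during payment 14.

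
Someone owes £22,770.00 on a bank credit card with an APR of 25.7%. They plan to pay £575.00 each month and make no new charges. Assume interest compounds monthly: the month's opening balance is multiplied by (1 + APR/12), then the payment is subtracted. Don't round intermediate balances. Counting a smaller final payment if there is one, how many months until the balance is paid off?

89 months

Monthly rate r = 25.7%/12 = 2.14167% = 0.0214167.
Recurrence: B ← B·(1+r) − £575.00.
Month 1: interest £487.66; balance after payment £22,682.66.
Month 2: interest £485.79; balance after payment £22,593.44.
Closed form: n = −ln(1 − rB₀/P)/ln(1+r) = −ln(0.1519)/ln(1.02142) ≈ 88.933, so the balance reaches zero during payment 89.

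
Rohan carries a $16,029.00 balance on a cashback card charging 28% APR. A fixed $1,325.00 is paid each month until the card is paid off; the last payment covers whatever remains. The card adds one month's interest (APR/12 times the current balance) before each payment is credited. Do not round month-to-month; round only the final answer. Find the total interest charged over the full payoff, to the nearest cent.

Monthly rate r = 28%/12 = 2.33333% = 0.0233333.
Payoff takes n = ⌈−ln(1 − rB₀/P)/ln(1+r)⌉ = ⌈14.379⌉ = 15 payments; the last is $506.27.
Total paid = 14·$1,325.00 + $506.27 = $19,056.27.
Total interest = total paid − principal = $19,056.27 − $16,029.00 = $3,027.27.

$3,027.27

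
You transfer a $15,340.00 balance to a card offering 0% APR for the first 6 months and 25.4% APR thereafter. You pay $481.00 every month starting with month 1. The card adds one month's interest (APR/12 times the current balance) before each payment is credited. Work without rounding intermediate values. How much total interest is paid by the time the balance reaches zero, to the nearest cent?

$5,783.83

Promo months 1–6 at r₀ = 0%/12 = 0; months 7+ at r₁ = 25.4%/12 = 0.0211667.
After month 6 (no interest yet): B = $15,340.00 − 6·$481.00 = $12,454.00.
Then at r₁ with $481.00/mo: n₂ = −ln(1 − r₁·B/P)/ln(1+r₁) ≈ 37.92 → 38 more payments.
Total paid = 43·$481.00 + $440.83 = $21,123.83; interest = $21,123.83 − $15,340.00 = $5,783.83.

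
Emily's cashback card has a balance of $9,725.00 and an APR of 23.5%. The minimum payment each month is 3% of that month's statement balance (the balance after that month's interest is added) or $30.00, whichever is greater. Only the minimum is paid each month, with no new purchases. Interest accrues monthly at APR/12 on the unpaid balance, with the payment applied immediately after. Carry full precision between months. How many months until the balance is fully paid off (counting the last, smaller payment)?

261 months

Monthly rate r = 23.5%/12 = 1.95833% = 0.0195833.
While 3% of the post-interest balance exceeds $30.00, each month B ← (B·(1+r))·(1 − 0.03), i.e. B shrinks by the factor (1+r)·0.97 = 0.989.
This holds for months 1–208. Entering month 209 the balance is $973.50; 3% of the post-interest balance is now below $30.00, so the flat $30.00 minimum applies from here.
From month 209 a fixed $30.00 at rate r clears $973.50 in 53 more payments. Total: 208 + 53 = 261 months.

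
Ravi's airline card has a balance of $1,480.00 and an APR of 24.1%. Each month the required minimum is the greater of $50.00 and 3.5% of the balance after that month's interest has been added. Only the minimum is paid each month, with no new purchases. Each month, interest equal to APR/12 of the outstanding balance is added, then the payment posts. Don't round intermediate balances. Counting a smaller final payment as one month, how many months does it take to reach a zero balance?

Monthly rate r = 24.1%/12 = 2.00833% = 0.0200833.
While 3.5% of the post-interest balance exceeds $50.00, each month B ← (B·(1+r))·(1 − 0.035), i.e. B shrinks by the factor (1+r)·0.965 = 0.98438.
This holds for months 1–4. Entering month 5 the balance is $1,389.68; 3.5% of the post-interest balance is now below $50.00, so the flat $50.00 minimum applies from here.
From month 5 a fixed $50.00 at rate r clears $1,389.68 in 42 more payments. Total: 4 + 42 = 46 months.

46 months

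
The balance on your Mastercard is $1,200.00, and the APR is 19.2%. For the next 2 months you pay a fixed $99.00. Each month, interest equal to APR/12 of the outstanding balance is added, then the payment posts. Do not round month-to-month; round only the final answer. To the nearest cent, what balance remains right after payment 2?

Monthly rate r = 19.2%/12 = 1.6% = 0.016.
Each month: B ← B·(1+r) − $99.00.
Month 1: interest $19.20; balance after payment $1,120.20.
Month 2: interest $17.92; balance after payment $1,039.12.

$1,039.12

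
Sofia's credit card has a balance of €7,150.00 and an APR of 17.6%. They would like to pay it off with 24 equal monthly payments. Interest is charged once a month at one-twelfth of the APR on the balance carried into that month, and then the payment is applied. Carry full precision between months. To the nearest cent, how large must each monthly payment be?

Monthly rate r = 17.6%/12 = 1.46667% = 0.0146667.
Level-payment amortization: P = B₀·r / (1 − (1+r)^(−n)) = 7150.00·0.0146667 / (1 − 1.01467^(−24)).
Denominator 1 − (1+r)^(−24) = 0.294919735.
P = 104.867 / 0.294919735 ≈ 355.58.

€355.58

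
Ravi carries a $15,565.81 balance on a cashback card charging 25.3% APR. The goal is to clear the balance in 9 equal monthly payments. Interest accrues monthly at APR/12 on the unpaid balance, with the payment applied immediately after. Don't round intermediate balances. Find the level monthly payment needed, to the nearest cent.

$1,916.93

Monthly rate r = 25.3%/12 = 2.10833% = 0.0210833.
Level-payment amortization: P = B₀·r / (1 − (1+r)^(−n)) = 15565.81·0.0210833 / (1 − 1.02108^(−9)).
Denominator 1 − (1+r)^(−9) = 0.17120082.
P = 328.179 / 0.17120082 ≈ 1916.93.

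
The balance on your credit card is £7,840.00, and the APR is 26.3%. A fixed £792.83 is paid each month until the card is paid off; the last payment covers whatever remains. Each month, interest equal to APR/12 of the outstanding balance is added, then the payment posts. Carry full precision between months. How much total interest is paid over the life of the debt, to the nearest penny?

Monthly rate r = 26.3%/12 = 2.19167% = 0.0219167.
Payoff takes n = ⌈−ln(1 − rB₀/P)/ln(1+r)⌉ = ⌈11.267⌉ = 12 payments; the last is £213.53.
Total paid = 11·£792.83 + £213.53 = £8,934.66.
Total interest = total paid − principal = £8,934.66 − £7,840.00 = £1,094.66.

£1,094.66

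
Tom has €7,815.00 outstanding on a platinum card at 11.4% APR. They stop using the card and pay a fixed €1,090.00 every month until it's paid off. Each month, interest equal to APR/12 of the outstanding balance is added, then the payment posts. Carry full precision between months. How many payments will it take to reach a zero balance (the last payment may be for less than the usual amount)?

8 payments

Monthly rate r = 11.4%/12 = 0.95% = 0.0095.
Recurrence: B ← B·(1+r) − €1,090.00.
Month 1: interest €74.24; balance after payment €6,799.24.
Month 2: interest €64.59; balance after payment €5,773.84.
Closed form: n = −ln(1 − rB₀/P)/ln(1+r) = −ln(0.93189)/ln(1.0095) ≈ 7.461, so the balance reaches zero during payment 8.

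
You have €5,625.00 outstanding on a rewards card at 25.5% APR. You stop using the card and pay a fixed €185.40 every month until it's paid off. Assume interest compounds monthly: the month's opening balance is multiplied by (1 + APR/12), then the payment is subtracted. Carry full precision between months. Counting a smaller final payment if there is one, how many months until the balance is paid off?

50 months

Monthly rate r = 25.5%/12 = 2.125% = 0.02125.
Recurrence: B ← B·(1+r) − €185.40.
Month 1: interest €119.53; balance after payment €5,559.13.
Month 2: interest €118.13; balance after payment €5,491.86.
Closed form: n = −ln(1 − rB₀/P)/ln(1+r) = −ln(0.35528)/ln(1.02125) ≈ 49.215, so the balance reaches zero during payment 50.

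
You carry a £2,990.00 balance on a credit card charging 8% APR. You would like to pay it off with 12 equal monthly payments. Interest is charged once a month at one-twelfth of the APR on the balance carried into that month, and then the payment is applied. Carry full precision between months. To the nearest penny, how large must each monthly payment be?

£260.10

Monthly rate r = 8%/12 = 0.666667% = 0.00666667.
Level-payment amortization: P = B₀·r / (1 − (1+r)^(−n)) = 2990.00·0.00666667 / (1 − 1.00667^(−12)).
Denominator 1 − (1+r)^(−12) = 0.0766385453.
P = 19.9333 / 0.0766385453 ≈ 260.10.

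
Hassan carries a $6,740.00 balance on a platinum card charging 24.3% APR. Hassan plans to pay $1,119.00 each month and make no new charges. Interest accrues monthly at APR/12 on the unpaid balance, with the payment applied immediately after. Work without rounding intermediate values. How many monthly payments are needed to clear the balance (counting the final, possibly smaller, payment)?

7 months

Monthly rate r = 24.3%/12 = 2.025% = 0.02025.
Recurrence: B ← B·(1+r) − $1,119.00.
Month 1: interest $136.49; balance after payment $5,757.48.
Month 2: interest $116.59; balance after payment $4,755.07.
Closed form: n = −ln(1 − rB₀/P)/ln(1+r) = −ln(0.87803)/ln(1.02025) ≈ 6.488, so the balance reaches zero during payment 7.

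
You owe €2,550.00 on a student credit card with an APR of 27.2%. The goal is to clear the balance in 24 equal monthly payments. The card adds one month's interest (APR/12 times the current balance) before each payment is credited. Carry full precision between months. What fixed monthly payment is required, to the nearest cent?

Monthly rate r = 27.2%/12 = 2.26667% = 0.0226667.
Level-payment amortization: P = B₀·r / (1 − (1+r)^(−n)) = 2550.00·0.0226667 / (1 − 1.02267^(−24)).
Denominator 1 − (1+r)^(−24) = 0.416042035.
P = 57.8 / 0.416042035 ≈ 138.93.

€138.93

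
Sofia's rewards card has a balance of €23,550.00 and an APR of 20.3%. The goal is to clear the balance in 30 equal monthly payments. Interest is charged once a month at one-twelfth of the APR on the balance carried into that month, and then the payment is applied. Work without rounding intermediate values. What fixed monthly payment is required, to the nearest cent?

Monthly rate r = 20.3%/12 = 1.69167% = 0.0169167.
Level-payment amortization: P = B₀·r / (1 − (1+r)^(−n)) = 23550.00·0.0169167 / (1 − 1.01692^(−30)).
Denominator 1 − (1+r)^(−30) = 0.395440509.
P = 398.387 / 0.395440509 ≈ 1007.45.

€1,007.45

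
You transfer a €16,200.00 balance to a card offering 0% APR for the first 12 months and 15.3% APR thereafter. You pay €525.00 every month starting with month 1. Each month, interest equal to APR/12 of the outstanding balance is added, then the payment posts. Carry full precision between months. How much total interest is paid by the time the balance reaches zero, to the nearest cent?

Promo months 1–12 at r₀ = 0%/12 = 0; months 13+ at r₁ = 15.3%/12 = 0.01275.
After month 12 (no interest yet): B = €16,200.00 − 12·€525.00 = €9,900.00.
Then at r₁ with €525.00/mo: n₂ = −ln(1 − r₁·B/P)/ln(1+r₁) ≈ 21.71 → 22 more payments.
Total paid = 33·€525.00 + €371.29 = €17,696.29; interest = €17,696.29 − €16,200.00 = €1,496.29.

€1,496.29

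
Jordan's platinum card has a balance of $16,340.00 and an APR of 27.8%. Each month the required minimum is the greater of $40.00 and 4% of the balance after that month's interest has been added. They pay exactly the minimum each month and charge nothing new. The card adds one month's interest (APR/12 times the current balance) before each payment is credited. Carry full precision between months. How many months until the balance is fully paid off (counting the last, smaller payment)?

Monthly rate r = 27.8%/12 = 2.31667% = 0.0231667.
While 4% of the post-interest balance exceeds $40.00, each month B ← (B·(1+r))·(1 − 0.04), i.e. B shrinks by the factor (1+r)·0.96 = 0.98224.
This holds for months 1–158. Entering month 159 the balance is $963.02; 4% of the post-interest balance is now below $40.00, so the flat $40.00 minimum applies from here.
From month 159 a fixed $40.00 at rate r clears $963.02 in 36 more payments. Total: 158 + 36 = 194 months.

194 months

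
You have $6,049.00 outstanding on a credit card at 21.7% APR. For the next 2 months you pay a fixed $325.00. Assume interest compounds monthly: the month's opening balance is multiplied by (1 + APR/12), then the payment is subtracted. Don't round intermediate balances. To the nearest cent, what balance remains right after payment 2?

Monthly rate r = 21.7%/12 = 1.80833% = 0.0180833.
Each month: B ← B·(1+r) − $325.00.
Month 1: interest $109.39; balance after payment $5,833.39.
Month 2: interest $105.49; balance after payment $5,613.87.

$5,613.87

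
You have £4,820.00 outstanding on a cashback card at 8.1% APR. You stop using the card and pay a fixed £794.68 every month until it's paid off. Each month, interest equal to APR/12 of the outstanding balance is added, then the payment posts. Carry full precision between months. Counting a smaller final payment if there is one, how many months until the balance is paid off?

7 months

Monthly rate r = 8.1%/12 = 0.675% = 0.00675.
Recurrence: B ← B·(1+r) − £794.68.
Month 1: interest £32.53; balance after payment £4,057.86.
Month 2: interest £27.39; balance after payment £3,290.57.
Closed form: n = −ln(1 − rB₀/P)/ln(1+r) = −ln(0.95906)/ln(1.00675) ≈ 6.214, so the balance reaches zero during payment 7.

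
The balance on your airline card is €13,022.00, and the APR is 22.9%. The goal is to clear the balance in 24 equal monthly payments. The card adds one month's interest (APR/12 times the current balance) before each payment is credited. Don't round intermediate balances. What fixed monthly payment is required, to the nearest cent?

Monthly rate r = 22.9%/12 = 1.90833% = 0.0190833.
Level-payment amortization: P = B₀·r / (1 − (1+r)^(−n)) = 13022.00·0.0190833 / (1 − 1.01908^(−24)).
Denominator 1 − (1+r)^(−24) = 0.364717013.
P = 248.503 / 0.364717013 ≈ 681.36.

€681.36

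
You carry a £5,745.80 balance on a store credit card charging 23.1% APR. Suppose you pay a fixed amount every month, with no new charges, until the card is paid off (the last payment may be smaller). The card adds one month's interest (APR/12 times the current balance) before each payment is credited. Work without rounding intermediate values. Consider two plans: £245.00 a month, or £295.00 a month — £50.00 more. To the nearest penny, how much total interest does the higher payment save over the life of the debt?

£445.61

Monthly rate r = 23.1%/12 = 1.925% = 0.01925.
At £245.00/mo: n = ⌈−ln(1 − rB₀/P)/ln(1+r)⌉ = 32 payments (last £121.47); total interest = total paid − £5,745.80 = £1,970.67.
At £295.00/mo: 25 payments (last £190.86); total interest £1,525.06.
Interest saved = £1,970.67 − £1,525.06 = £445.61.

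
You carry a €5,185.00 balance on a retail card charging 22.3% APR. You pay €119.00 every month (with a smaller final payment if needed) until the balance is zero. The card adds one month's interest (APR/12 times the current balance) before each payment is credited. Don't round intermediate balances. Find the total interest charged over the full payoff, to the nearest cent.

Monthly rate r = 22.3%/12 = 1.85833% = 0.0185833.
Payoff takes n = ⌈−ln(1 − rB₀/P)/ln(1+r)⌉ = ⌈90.110⌉ = 91 payments; the last is €13.14.
Total paid = 90·€119.00 + €13.14 = €10,723.14.
Total interest = total paid − principal = €10,723.14 − €5,185.00 = €5,538.14.

€5,538.14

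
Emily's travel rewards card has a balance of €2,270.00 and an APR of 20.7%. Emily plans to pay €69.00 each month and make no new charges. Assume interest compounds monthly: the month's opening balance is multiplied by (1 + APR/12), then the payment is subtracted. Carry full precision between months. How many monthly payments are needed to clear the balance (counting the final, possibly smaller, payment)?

50 payments

Monthly rate r = 20.7%/12 = 1.725% = 0.01725.
Recurrence: B ← B·(1+r) − €69.00.
Month 1: interest €39.16; balance after payment €2,240.16.
Month 2: interest €38.64; balance after payment €2,209.80.
Closed form: n = −ln(1 − rB₀/P)/ln(1+r) = −ln(0.4325)/ln(1.01725) ≈ 49.008, so the balance reaches zero during payment 50.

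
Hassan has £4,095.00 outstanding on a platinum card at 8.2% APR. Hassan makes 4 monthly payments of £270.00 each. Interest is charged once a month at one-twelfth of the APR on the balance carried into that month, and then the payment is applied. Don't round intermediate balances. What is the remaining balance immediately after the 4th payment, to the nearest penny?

£3,116.96

Monthly rate r = 8.2%/12 = 0.683333% = 0.00683333.
Each month: B ← B·(1+r) − £270.00.
Month 1: interest £27.98; balance after payment £3,852.98.
Month 2: interest £26.33; balance after payment £3,609.31.
Month 3: interest £24.66; balance after payment £3,363.97.
Month 4: interest £22.99; balance after payment £3,116.96.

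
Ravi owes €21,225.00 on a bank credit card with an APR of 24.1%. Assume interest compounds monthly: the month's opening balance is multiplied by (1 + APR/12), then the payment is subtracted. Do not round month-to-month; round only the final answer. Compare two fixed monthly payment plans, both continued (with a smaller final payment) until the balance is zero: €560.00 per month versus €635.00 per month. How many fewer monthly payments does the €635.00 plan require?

17 fewer payments

Monthly rate r = 24.1%/12 = 2.00833% = 0.0200833.
At €560.00/mo: n = ⌈−ln(1 − rB₀/P)/ln(1+r)⌉ = 73 payments (last €12.32); total interest = total paid − €21,225.00 = €19,107.32.
At €635.00/mo: 56 payments (last €605.12); total interest €14,305.12.
Payments saved = 73 − 56 = 17.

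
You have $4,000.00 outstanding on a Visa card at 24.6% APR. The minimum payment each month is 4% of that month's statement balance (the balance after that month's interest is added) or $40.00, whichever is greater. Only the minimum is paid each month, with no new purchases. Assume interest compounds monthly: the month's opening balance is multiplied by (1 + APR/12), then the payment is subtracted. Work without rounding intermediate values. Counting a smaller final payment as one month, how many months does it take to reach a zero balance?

Monthly rate r = 24.6%/12 = 2.05% = 0.0205.
While 4% of the post-interest balance exceeds $40.00, each month B ← (B·(1+r))·(1 − 0.04), i.e. B shrinks by the factor (1+r)·0.96 = 0.97968.
This holds for months 1–69. Entering month 70 the balance is $970.23; 4% of the post-interest balance is now below $40.00, so the flat $40.00 minimum applies from here.
From month 70 a fixed $40.00 at rate r clears $970.23 in 34 more payments. Total: 69 + 34 = 103 months.

103 months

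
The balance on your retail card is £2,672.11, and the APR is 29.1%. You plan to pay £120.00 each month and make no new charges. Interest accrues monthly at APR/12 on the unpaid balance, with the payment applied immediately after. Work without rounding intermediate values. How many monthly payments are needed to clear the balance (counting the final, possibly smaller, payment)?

33 payments

Monthly rate r = 29.1%/12 = 2.425% = 0.02425.
Recurrence: B ← B·(1+r) − £120.00.
Month 1: interest £64.80; balance after payment £2,616.91.
Month 2: interest £63.46; balance after payment £2,560.37.
Closed form: n = −ln(1 − rB₀/P)/ln(1+r) = −ln(0.46001)/ln(1.02425) ≈ 32.408, so the balance reaches zero during payment 33.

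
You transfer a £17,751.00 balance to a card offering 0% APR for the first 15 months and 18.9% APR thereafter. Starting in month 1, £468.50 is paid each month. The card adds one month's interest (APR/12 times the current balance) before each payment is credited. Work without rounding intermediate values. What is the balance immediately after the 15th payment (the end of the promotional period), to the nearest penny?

£10,723.50

Promo months 1–15 at r₀ = 0%/12 = 0; months 16+ at r₁ = 18.9%/12 = 0.01575.
After month 15 (no interest yet): B = £17,751.00 − 15·£468.50 = £10,723.50.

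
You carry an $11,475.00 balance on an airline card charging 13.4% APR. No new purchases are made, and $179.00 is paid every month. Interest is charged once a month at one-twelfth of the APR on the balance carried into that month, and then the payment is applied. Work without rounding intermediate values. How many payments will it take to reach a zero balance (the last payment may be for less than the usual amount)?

Monthly rate r = 13.4%/12 = 1.11667% = 0.0111667.
Recurrence: B ← B·(1+r) − $179.00.
Month 1: interest $128.14; balance after payment $11,424.14.
Month 2: interest $127.57; balance after payment $11,372.71.
Closed form: n = −ln(1 − rB₀/P)/ln(1+r) = −ln(0.28415)/ln(1.01117) ≈ 113.308, so the balance reaches zero during payment 114.

114 months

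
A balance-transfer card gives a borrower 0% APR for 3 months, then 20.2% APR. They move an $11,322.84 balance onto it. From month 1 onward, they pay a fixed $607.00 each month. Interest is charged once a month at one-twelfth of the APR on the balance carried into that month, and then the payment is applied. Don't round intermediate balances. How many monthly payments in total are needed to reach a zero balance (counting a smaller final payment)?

22 months

Promo months 1–3 at r₀ = 0%/12 = 0; months 4+ at r₁ = 20.2%/12 = 0.0168333.
After month 3 (no interest yet): B = $11,322.84 − 3·$607.00 = $9,501.84.
Then at r₁ with $607.00/mo: n₂ = −ln(1 − r₁·B/P)/ln(1+r₁) ≈ 18.32 → 19 more payments.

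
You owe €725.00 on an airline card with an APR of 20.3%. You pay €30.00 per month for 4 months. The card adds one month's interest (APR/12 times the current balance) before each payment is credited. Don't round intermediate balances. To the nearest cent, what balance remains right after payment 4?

Monthly rate r = 20.3%/12 = 1.69167% = 0.0169167.
Each month: B ← B·(1+r) − €30.00.
Month 1: interest €12.26; balance after payment €707.26.
Month 2: interest €11.96; balance after payment €689.23.
Month 3: interest €11.66; balance after payment €670.89.
Month 4: interest €11.35; balance after payment €652.24.

€652.24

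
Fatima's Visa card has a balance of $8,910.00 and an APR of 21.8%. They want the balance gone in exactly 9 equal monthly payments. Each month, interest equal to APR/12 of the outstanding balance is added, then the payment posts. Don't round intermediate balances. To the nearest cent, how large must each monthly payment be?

$1,082.08

Monthly rate r = 21.8%/12 = 1.81667% = 0.0181667.
Level-payment amortization: P = B₀·r / (1 − (1+r)^(−n)) = 8910.00·0.0181667 / (1 − 1.01817^(−9)).
Denominator 1 − (1+r)^(−9) = 0.149586536.
P = 161.865 / 0.149586536 ≈ 1082.08.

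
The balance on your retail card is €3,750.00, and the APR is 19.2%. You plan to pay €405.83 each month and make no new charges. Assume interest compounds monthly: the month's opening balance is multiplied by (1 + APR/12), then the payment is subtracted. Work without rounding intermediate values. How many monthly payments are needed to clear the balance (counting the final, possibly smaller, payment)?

11 months

Monthly rate r = 19.2%/12 = 1.6% = 0.016.
Recurrence: B ← B·(1+r) − €405.83.
Month 1: interest €60.00; balance after payment €3,404.17.
Month 2: interest €54.47; balance after payment €3,052.81.
Closed form: n = −ln(1 − rB₀/P)/ln(1+r) = −ln(0.85215)/ln(1.016) ≈ 10.079, so the balance reaches zero during payment 11.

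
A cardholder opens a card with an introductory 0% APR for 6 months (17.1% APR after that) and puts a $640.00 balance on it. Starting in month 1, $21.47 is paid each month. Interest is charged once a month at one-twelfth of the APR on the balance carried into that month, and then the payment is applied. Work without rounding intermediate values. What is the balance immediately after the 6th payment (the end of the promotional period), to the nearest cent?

Promo months 1–6 at r₀ = 0%/12 = 0; months 7+ at r₁ = 17.1%/12 = 0.01425.
After month 6 (no interest yet): B = $640.00 − 6·$21.47 = $511.18.

$511.18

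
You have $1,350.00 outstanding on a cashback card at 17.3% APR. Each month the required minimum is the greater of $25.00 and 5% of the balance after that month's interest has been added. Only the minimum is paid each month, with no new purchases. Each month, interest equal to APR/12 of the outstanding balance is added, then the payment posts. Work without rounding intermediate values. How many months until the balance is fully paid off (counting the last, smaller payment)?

51 months

Monthly rate r = 17.3%/12 = 1.44167% = 0.0144167.
While 5% of the post-interest balance exceeds $25.00, each month B ← (B·(1+r))·(1 − 0.05), i.e. B shrinks by the factor (1+r)·0.95 = 0.9637.
This holds for months 1–28. Entering month 29 the balance is $479.35; 5% of the post-interest balance is now below $25.00, so the flat $25.00 minimum applies from here.
From month 29 a fixed $25.00 at rate r clears $479.35 in 23 more payments. Total: 28 + 23 = 51 months.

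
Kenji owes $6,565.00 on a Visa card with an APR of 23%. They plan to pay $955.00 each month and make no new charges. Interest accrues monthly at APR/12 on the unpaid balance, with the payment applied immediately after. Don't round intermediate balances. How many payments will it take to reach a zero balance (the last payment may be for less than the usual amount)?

8 months

Monthly rate r = 23%/12 = 1.91667% = 0.0191667.
Recurrence: B ← B·(1+r) − $955.00.
Month 1: interest $125.83; balance after payment $5,735.83.
Month 2: interest $109.94; balance after payment $4,890.77.
Closed form: n = −ln(1 − rB₀/P)/ln(1+r) = −ln(0.86824)/ln(1.01917) ≈ 7.442, so the balance reaches zero during payment 8.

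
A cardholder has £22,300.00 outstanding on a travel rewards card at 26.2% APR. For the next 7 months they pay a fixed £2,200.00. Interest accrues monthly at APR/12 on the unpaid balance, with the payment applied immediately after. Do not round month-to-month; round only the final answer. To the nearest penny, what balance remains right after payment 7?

Monthly rate r = 26.2%/12 = 2.18333% = 0.0218333.
Each month: B ← B·(1+r) − £2,200.00.
Month 1: interest £486.88; balance after payment £20,586.88.
Month 2: interest £449.48; balance after payment £18,836.36.
Month 3: interest £411.26; balance after payment £17,047.62.
Month 4: interest £372.21; balance after payment £15,219.83.
Month 5: interest £332.30; balance after payment £13,352.13.
Month 6: interest £291.52; balance after payment £11,443.65.
Month 7: interest £249.85; balance after payment £9,493.50.

£9,493.50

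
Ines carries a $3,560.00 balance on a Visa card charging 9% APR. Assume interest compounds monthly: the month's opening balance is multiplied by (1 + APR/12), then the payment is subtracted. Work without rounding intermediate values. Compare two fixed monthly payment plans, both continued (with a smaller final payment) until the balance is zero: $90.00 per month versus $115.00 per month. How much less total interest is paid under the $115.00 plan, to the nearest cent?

$172.72

Monthly rate r = 9%/12 = 0.75% = 0.0075.
At $90.00/mo: n = ⌈−ln(1 − rB₀/P)/ln(1+r)⌉ = 48 payments (last $8.94); total interest = total paid − $3,560.00 = $678.94.
At $115.00/mo: 36 payments (last $41.22); total interest $506.22.
Interest saved = $678.94 − $506.22 = $172.72.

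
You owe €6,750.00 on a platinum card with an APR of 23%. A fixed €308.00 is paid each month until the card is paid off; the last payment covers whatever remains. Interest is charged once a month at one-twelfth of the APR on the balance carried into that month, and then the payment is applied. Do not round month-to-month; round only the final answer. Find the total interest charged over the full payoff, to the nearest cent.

€2,089.13

Monthly rate r = 23%/12 = 1.91667% = 0.0191667.
Payoff takes n = ⌈−ln(1 − rB₀/P)/ln(1+r)⌉ = ⌈28.696⌉ = 29 payments; the last is €215.13.
Total paid = 28·€308.00 + €215.13 = €8,839.13.
Total interest = total paid − principal = €8,839.13 − €6,750.00 = €2,089.13.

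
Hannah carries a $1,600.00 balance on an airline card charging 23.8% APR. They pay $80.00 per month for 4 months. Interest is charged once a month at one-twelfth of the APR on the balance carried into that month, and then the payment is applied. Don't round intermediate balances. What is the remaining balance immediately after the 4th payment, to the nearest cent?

$1,401.11

Monthly rate r = 23.8%/12 = 1.98333% = 0.0198333.
Each month: B ← B·(1+r) − $80.00.
Month 1: interest $31.73; balance after payment $1,551.73.
Month 2: interest $30.78; balance after payment $1,502.51.
Month 3: interest $29.80; balance after payment $1,452.31.
Month 4: interest $28.80; balance after payment $1,401.11.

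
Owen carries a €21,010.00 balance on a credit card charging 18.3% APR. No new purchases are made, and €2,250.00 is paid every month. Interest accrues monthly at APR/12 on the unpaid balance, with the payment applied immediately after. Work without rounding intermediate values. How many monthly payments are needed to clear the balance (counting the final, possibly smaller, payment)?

11 payments

Monthly rate r = 18.3%/12 = 1.525% = 0.01525.
Recurrence: B ← B·(1+r) − €2,250.00.
Month 1: interest €320.40; balance after payment €19,080.40.
Month 2: interest €290.98; balance after payment €17,121.38.
Closed form: n = −ln(1 − rB₀/P)/ln(1+r) = −ln(0.8576)/ln(1.01525) ≈ 10.150, so the balance reaches zero during payment 11.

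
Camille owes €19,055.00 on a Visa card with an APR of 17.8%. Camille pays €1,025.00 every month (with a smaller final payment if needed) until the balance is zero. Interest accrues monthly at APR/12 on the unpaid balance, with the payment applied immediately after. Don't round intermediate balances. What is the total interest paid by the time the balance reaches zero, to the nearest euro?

€3,404

Monthly rate r = 17.8%/12 = 1.48333% = 0.0148333.
Payoff takes n = ⌈−ln(1 − rB₀/P)/ln(1+r)⌉ = ⌈21.911⌉ = 22 payments; the last is €934.37.
Total paid = 21·€1,025.00 + €934.37 = €22,459.37.
Total interest = total paid − principal = €22,459.37 − €19,055.00 = €3,404.37.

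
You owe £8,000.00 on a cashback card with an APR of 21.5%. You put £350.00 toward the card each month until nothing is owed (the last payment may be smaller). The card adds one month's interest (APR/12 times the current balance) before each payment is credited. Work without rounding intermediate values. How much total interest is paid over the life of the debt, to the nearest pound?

£2,384

Monthly rate r = 21.5%/12 = 1.79167% = 0.0179167.
Payoff takes n = ⌈−ln(1 − rB₀/P)/ln(1+r)⌉ = ⌈29.667⌉ = 30 payments; the last is £234.10.
Total paid = 29·£350.00 + £234.10 = £10,384.10.
Total interest = total paid − principal = £10,384.10 − £8,000.00 = £2,384.10.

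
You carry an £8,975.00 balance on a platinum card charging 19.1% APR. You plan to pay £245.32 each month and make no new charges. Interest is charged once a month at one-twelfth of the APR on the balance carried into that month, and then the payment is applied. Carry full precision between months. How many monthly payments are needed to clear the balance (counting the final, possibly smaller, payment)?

56 months

Monthly rate r = 19.1%/12 = 1.59167% = 0.0159167.
Recurrence: B ← B·(1+r) − £245.32.
Month 1: interest £142.85; balance after payment £8,872.53.
Month 2: interest £141.22; balance after payment £8,768.43.
Closed form: n = −ln(1 − rB₀/P)/ln(1+r) = −ln(0.41769)/ln(1.01592) ≈ 55.284, so the balance reaches zero during payment 56.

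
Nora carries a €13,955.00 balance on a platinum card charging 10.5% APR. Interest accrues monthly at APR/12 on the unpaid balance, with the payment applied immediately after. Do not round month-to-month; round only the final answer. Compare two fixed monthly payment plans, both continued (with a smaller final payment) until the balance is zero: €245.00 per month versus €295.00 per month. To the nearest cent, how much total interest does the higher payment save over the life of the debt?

€1,310.37

Monthly rate r = 10.5%/12 = 0.875% = 0.00875.
At €245.00/mo: n = ⌈−ln(1 − rB₀/P)/ln(1+r)⌉ = 80 payments (last €47.83); total interest = total paid − €13,955.00 = €5,447.83.
At €295.00/mo: 62 payments (last €97.46); total interest €4,137.46.
Interest saved = €5,447.83 − €4,137.46 = €1,310.37.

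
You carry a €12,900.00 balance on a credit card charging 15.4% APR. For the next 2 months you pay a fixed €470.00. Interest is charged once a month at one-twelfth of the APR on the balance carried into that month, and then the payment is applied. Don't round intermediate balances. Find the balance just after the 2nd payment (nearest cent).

Monthly rate r = 15.4%/12 = 1.28333% = 0.0128333.
Each month: B ← B·(1+r) − €470.00.
Month 1: interest €165.55; balance after payment €12,595.55.
Month 2: interest €161.64; balance after payment €12,287.19.

€12,287.19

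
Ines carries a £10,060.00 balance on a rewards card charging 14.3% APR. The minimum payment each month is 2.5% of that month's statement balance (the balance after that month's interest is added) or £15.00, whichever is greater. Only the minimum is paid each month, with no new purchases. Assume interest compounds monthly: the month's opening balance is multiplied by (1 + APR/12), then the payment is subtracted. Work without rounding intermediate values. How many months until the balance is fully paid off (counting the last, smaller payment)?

Monthly rate r = 14.3%/12 = 1.19167% = 0.0119167.
While 2.5% of the post-interest balance exceeds £15.00, each month B ← (B·(1+r))·(1 − 0.025), i.e. B shrinks by the factor (1+r)·0.975 = 0.98662.
This holds for months 1–211. Entering month 212 the balance is £586.29; 2.5% of the post-interest balance is now below £15.00, so the flat £15.00 minimum applies from here.
From month 212 a fixed £15.00 at rate r clears £586.29 in 53 more payments. Total: 211 + 53 = 264 months.

264 months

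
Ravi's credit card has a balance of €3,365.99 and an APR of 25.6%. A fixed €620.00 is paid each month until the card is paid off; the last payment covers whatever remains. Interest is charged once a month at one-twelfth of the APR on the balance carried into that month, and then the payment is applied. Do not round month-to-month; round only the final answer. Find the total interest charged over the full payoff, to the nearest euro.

€250

Monthly rate r = 25.6%/12 = 2.13333% = 0.0213333.
Payoff takes n = ⌈−ln(1 − rB₀/P)/ln(1+r)⌉ = ⌈5.831⌉ = 6 payments; the last is €516.34.
Total paid = 5·€620.00 + €516.34 = €3,616.34.
Total interest = total paid − principal = €3,616.34 − €3,365.99 = €250.35.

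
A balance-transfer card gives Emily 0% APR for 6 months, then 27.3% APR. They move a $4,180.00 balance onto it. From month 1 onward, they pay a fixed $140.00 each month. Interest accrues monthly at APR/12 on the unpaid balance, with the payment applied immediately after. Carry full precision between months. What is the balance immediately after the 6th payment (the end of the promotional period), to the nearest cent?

Promo months 1–6 at r₀ = 0%/12 = 0; months 7+ at r₁ = 27.3%/12 = 0.02275.
After month 6 (no interest yet): B = $4,180.00 − 6·$140.00 = $3,340.00.

$3,340.00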